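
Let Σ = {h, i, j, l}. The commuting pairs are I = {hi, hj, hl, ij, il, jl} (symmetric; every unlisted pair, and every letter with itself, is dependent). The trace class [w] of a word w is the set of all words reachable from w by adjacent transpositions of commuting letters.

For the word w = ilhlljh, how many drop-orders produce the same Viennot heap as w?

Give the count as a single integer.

drop 0:i onto floor
drop 1:l onto floor
drop 2:h onto floor
drop 3:l onto {1:l}
drop 4:l onto {3:l}
drop 5:j onto floor
drop 6:h onto {2:h}
ground layer = {0:i, 1:l, 2:h, 5:j}
drop-orders for the pieces not yet dropped (sum over which currently-grounded one goes next):
  1 to go: {0} 1  {4} 1  {5} 1  {6} 1
  2 to go: {0,4} 2  {0,5} 2  {0,6} 2  {2,6} 1  {3,4} 1  {4,5} 2  {4,6} 2  {5,6} 2
  3 to go: {0,2,6} 3  {0,3,4} 3  {0,4,5} 6  {0,4,6} 6  {0,5,6} 6  {1,3,4} 1  {2,4,6} 3  {2,5,6} 3  {3,4,5} 3  {3,4,6} 3  {4,5,6} 6
  4 to go: {0,1,3,4} 4  {0,2,4,6} 12  {0,2,5,6} 12  {0,3,4,5} 12  {0,3,4,6} 12  {0,4,5,6} 24  {1,3,4,5} 4  {1,3,4,6} 4  {2,3,4,6} 6  {2,4,5,6} 12  {3,4,5,6} 12
  5 to go: {0,1,3,4,5} 20  {0,1,3,4,6} 20  {0,2,3,4,6} 30  {0,2,4,5,6} 60  {0,3,4,5,6} 60  {1,2,3,4,6} 10  {1,3,4,5,6} 20  {2,3,4,5,6} 30
  if 0:i drops first: 60 orders
  if 1:l drops first: 180 orders
  if 2:h drops first: 120 orders
  if 5:j drops first: 60 orders
heap linearizations: 420

420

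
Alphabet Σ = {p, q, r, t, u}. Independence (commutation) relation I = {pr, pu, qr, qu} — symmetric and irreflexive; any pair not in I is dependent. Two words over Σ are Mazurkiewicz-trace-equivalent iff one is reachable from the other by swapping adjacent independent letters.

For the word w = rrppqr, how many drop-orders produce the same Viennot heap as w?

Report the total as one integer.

#0=r has no predecessor
#1=r depends on [0:r]
#2=p has no predecessor
#3=p depends on [2:p]
#4=q depends on [3:p]
#5=r depends on [1:r]
sources: [0:r, 2:p]
N(rest) = Σ N(rest − s) over sources s of rest; N(one piece) = 1:
  size 1 → [4]=1  [5]=1
  size 2 → [1,5]=1  [3,4]=1  [4,5]=2
  size 3 → [0,1,5]=1  [1,4,5]=3  [2,3,4]=1  [3,4,5]=3
  size 4 → [0,1,4,5]=4  [1,3,4,5]=6  [2,3,4,5]=4
  first=0(r) contributes 10
  first=2(p) contributes 10
|[w]| = 20

20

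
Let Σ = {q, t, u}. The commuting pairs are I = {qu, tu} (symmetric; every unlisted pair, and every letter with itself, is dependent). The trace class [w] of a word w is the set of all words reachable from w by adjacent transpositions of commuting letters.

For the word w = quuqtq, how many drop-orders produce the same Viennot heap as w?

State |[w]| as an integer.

15

#0=q has no predecessor
#1=u has no predecessor
#2=u depends on [1:u]
#3=q depends on [0:q]
#4=t depends on [3:q]
#5=q depends on [4:t]
sources: [0:q, 1:u]
N(rest) = Σ N(rest − s) over sources s of rest; N(one piece) = 1:
  size 1 → [2]=1  [5]=1
  size 2 → [1,2]=1  [2,5]=2  [4,5]=1
  size 3 → [1,2,5]=3  [2,4,5]=3  [3,4,5]=1
  size 4 → [0,3,4,5]=1  [1,2,4,5]=6  [2,3,4,5]=4
  first=0(q) contributes 10
  first=1(u) contributes 5
|[w]| = 15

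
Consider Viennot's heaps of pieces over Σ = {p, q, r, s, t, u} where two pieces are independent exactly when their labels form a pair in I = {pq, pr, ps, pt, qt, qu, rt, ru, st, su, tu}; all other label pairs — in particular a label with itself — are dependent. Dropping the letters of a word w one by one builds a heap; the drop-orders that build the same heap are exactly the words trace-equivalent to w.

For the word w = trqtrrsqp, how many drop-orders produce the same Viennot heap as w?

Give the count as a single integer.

252

0(t) covers ∅
1(r) covers ∅
2(q) covers 1:r
3(t) covers 0:t
4(r) covers 2:q
5(r) covers 4:r
6(s) covers 5:r
7(q) covers 6:s
8(p) covers ∅
floor of heap: 0:t, 1:r, 8:p
completions by unplaced set U, small U first (add the entries for U minus each lowest piece of U):
  |U|=1: {3}:1  {7}:1  {8}:1
  |U|=2: {0,3}:1  {3,7}:2  {3,8}:2  {6,7}:1  {7,8}:2
  |U|=3: {0,3,7}:3  {0,3,8}:3  {3,6,7}:3  {3,7,8}:6  {5,6,7}:1  {6,7,8}:3
  |U|=4: {0,3,6,7}:6  {0,3,7,8}:12  {3,5,6,7}:4  {3,6,7,8}:12  {4,5,6,7}:1  {5,6,7,8}:4
  |U|=5: {0,3,5,6,7}:10  {0,3,6,7,8}:30  {2,4,5,6,7}:1  {3,4,5,6,7}:5  {3,5,6,7,8}:20  {4,5,6,7,8}:5
  |U|=6: {0,3,4,5,6,7}:15  {0,3,5,6,7,8}:60  {1,2,4,5,6,7}:1  {2,3,4,5,6,7}:6  {2,4,5,6,7,8}:6  {3,4,5,6,7,8}:30
  |U|=7: {0,2,3,4,5,6,7}:21  {0,3,4,5,6,7,8}:105  {1,2,3,4,5,6,7}:7  {1,2,4,5,6,7,8}:7  {2,3,4,5,6,7,8}:42
  start at 0(t): 56
  start at 1(r): 168
  start at 8(p): 28
sum over floor = 252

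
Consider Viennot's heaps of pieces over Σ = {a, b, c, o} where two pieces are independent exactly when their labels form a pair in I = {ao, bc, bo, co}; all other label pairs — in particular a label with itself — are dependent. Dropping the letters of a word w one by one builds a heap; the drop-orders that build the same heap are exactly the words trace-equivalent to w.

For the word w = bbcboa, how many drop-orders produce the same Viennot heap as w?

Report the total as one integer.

piece 0:b — minimal
piece 1:b rests on {0:b}
piece 2:c — minimal
piece 3:b rests on {1:b}
piece 4:o — minimal
piece 5:a rests on {2:c, 3:b}
minimal pieces: {0:b, 2:c, 4:o}
ways to finish when only these pieces remain (= sum over removing one remaining piece with nothing left below it):
  1 left: {4}→1  {5}→1
  2 left: {2,5}→1  {3,5}→1  {4,5}→2
  3 left: {1,3,5}→1  {2,3,5}→2  {2,4,5}→3  {3,4,5}→3
  4 left: {0,1,3,5}→1  {1,2,3,5}→3  {1,3,4,5}→4  {2,3,4,5}→8
  placing 0:b first → 15 extensions
  placing 2:c first → 5 extensions
  placing 4:o first → 4 extensions
total linear extensions = 24

24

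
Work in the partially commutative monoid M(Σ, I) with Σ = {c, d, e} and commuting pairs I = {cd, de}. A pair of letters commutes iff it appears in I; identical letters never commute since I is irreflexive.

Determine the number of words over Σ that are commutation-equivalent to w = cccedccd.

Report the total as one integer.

piece 0:c — minimal
piece 1:c rests on {0:c}
piece 2:c rests on {1:c}
piece 3:e rests on {2:c}
piece 4:d — minimal
piece 5:c rests on {3:e}
piece 6:c rests on {5:c}
piece 7:d rests on {4:d}
minimal pieces: {0:c, 4:d}
ways to finish when only these pieces remain (= sum over removing one remaining piece with nothing left below it):
  1 left: {6}→1  {7}→1
  2 left: {4,7}→1  {5,6}→1  {6,7}→2
  3 left: {3,5,6}→1  {4,6,7}→3  {5,6,7}→3
  4 left: {2,3,5,6}→1  {3,5,6,7}→4  {4,5,6,7}→6
  5 left: {1,2,3,5,6}→1  {2,3,5,6,7}→5  {3,4,5,6,7}→10
  6 left: {0,1,2,3,5,6}→1  {1,2,3,5,6,7}→6  {2,3,4,5,6,7}→15
  placing 0:c first → 21 extensions
  placing 4:d first → 7 extensions
total linear extensions = 28

28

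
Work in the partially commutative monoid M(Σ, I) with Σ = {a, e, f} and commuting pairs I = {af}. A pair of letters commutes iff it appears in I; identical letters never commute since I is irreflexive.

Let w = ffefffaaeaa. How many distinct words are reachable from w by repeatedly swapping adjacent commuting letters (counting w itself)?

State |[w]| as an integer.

piece 0:f — minimal
piece 1:f rests on {0:f}
piece 2:e rests on {1:f}
piece 3:f rests on {2:e}
piece 4:f rests on {3:f}
piece 5:f rests on {4:f}
piece 6:a rests on {2:e}
piece 7:a rests on {6:a}
piece 8:e rests on {5:f, 7:a}
piece 9:a rests on {8:e}
piece 10:a rests on {9:a}
minimal pieces: {0:f}
ways to finish when only these pieces remain (= sum over removing one remaining piece with nothing left below it):
  1 left: {10}→1
  2 left: {9,10}→1
  3 left: {8,9,10}→1
  4 left: {5,8,9,10}→1  {7,8,9,10}→1
  5 left: {4,5,8,9,10}→1  {5,7,8,9,10}→2  {6,7,8,9,10}→1
  6 left: {3,4,5,8,9,10}→1  {4,5,7,8,9,10}→3  {5,6,7,8,9,10}→3
  7 left: {3,4,5,7,8,9,10}→4  {4,5,6,7,8,9,10}→6
  8 left: {3,4,5,6,7,8,9,10}→10
  9 left: {2,3,4,5,6,7,8,9,10}→10
  placing 0:f first → 10 extensions

10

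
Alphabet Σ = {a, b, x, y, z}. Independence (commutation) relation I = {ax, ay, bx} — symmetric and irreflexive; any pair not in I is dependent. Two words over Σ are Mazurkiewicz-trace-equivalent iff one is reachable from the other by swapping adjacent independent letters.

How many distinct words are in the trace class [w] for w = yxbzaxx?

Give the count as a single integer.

6

0(y) covers ∅
1(x) covers 0:y
2(b) covers 0:y
3(z) covers 1:x, 2:b
4(a) covers 3:z
5(x) covers 3:z
6(x) covers 5:x
floor of heap: 0:y
completions by unplaced set U, small U first (add the entries for U minus each lowest piece of U):
  |U|=1: {4}:1  {6}:1
  |U|=2: {4,6}:2  {5,6}:1
  |U|=3: {4,5,6}:3
  |U|=4: {3,4,5,6}:3
  |U|=5: {1,3,4,5,6}:3  {2,3,4,5,6}:3
  start at 0(y): 6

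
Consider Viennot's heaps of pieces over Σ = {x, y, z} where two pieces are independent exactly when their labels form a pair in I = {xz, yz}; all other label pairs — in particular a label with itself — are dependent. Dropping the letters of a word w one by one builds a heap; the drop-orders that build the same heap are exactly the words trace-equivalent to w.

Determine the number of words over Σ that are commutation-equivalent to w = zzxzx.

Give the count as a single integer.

drop 0:z onto floor
drop 1:z onto {0:z}
drop 2:x onto floor
drop 3:z onto {1:z}
drop 4:x onto {2:x}
ground layer = {0:z, 2:x}
drop-orders for the pieces not yet dropped (sum over which currently-grounded one goes next):
  1 to go: {3} 1  {4} 1
  2 to go: {1,3} 1  {2,4} 1  {3,4} 2
  3 to go: {0,1,3} 1  {1,3,4} 3  {2,3,4} 3
  if 0:z drops first: 6 orders
  if 2:x drops first: 4 orders
heap linearizations: 10

10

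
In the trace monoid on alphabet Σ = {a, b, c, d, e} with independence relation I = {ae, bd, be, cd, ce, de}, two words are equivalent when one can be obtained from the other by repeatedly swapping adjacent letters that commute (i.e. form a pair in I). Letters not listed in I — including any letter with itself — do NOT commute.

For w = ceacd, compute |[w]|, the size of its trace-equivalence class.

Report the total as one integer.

10

piece 0:c — minimal
piece 1:e — minimal
piece 2:a rests on {0:c}
piece 3:c rests on {2:a}
piece 4:d rests on {2:a}
minimal pieces: {0:c, 1:e}
ways to finish when only these pieces remain (= sum over removing one remaining piece with nothing left below it):
  1 left: {1}→1  {3}→1  {4}→1
  2 left: {1,3}→2  {1,4}→2  {3,4}→2
  3 left: {1,3,4}→6  {2,3,4}→2
  placing 0:c first → 8 extensions
  placing 1:e first → 2 extensions
total linear extensions = 10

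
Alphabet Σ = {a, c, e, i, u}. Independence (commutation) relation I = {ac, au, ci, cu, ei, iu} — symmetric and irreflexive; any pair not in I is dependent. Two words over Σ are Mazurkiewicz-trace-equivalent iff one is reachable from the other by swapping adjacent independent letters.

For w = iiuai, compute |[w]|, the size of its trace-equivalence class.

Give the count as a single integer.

5

drop 0:i onto floor
drop 1:i onto {0:i}
drop 2:u onto floor
drop 3:a onto {1:i}
drop 4:i onto {3:a}
ground layer = {0:i, 2:u}
drop-orders for the pieces not yet dropped (sum over which currently-grounded one goes next):
  1 to go: {2} 1  {4} 1
  2 to go: {2,4} 2  {3,4} 1
  3 to go: {1,3,4} 1  {2,3,4} 3
  if 0:i drops first: 4 orders
  if 2:u drops first: 1 orders
heap linearizations: 5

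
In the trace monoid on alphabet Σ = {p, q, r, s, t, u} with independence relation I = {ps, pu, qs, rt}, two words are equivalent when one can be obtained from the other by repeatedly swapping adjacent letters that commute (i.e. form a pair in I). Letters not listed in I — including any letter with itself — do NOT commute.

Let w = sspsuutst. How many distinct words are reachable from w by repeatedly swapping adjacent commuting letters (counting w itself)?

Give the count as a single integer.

6

#0=s has no predecessor
#1=s depends on [0:s]
#2=p has no predecessor
#3=s depends on [1:s]
#4=u depends on [3:s]
#5=u depends on [4:u]
#6=t depends on [2:p, 5:u]
#7=s depends on [6:t]
#8=t depends on [7:s]
sources: [0:s, 2:p]
N(rest) = Σ N(rest − s) over sources s of rest; N(one piece) = 1:
  size 1 → [8]=1
  size 2 → [7,8]=1
  size 3 → [6,7,8]=1
  size 4 → [2,6,7,8]=1  [5,6,7,8]=1
  size 5 → [2,5,6,7,8]=2  [4,5,6,7,8]=1
  size 6 → [2,4,5,6,7,8]=3  [3,4,5,6,7,8]=1
  size 7 → [1,3,4,5,6,7,8]=1  [2,3,4,5,6,7,8]=4
  first=0(s) contributes 5
  first=2(p) contributes 1
|[w]| = 6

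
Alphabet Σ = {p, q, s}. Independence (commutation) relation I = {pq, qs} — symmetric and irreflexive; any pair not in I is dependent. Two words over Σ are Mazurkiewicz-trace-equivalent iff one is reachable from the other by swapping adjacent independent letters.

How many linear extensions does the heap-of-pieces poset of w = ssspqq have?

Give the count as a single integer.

piece 0:s — minimal
piece 1:s rests on {0:s}
piece 2:s rests on {1:s}
piece 3:p rests on {2:s}
piece 4:q — minimal
piece 5:q rests on {4:q}
minimal pieces: {0:s, 4:q}
ways to finish when only these pieces remain (= sum over removing one remaining piece with nothing left below it):
  1 left: {3}→1  {5}→1
  2 left: {2,3}→1  {3,5}→2  {4,5}→1
  3 left: {1,2,3}→1  {2,3,5}→3  {3,4,5}→3
  4 left: {0,1,2,3}→1  {1,2,3,5}→4  {2,3,4,5}→6
  placing 0:s first → 10 extensions
  placing 4:q first → 5 extensions
total linear extensions = 15

15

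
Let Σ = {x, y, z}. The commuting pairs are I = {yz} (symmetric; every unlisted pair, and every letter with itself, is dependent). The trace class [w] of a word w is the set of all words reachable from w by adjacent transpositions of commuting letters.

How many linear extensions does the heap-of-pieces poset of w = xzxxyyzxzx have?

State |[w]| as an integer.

3

piece 0:x — minimal
piece 1:z rests on {0:x}
piece 2:x rests on {1:z}
piece 3:x rests on {2:x}
piece 4:y rests on {3:x}
piece 5:y rests on {4:y}
piece 6:z rests on {3:x}
piece 7:x rests on {5:y, 6:z}
piece 8:z rests on {7:x}
piece 9:x rests on {8:z}
minimal pieces: {0:x}
ways to finish when only these pieces remain (= sum over removing one remaining piece with nothing left below it):
  1 left: {9}→1
  2 left: {8,9}→1
  3 left: {7,8,9}→1
  4 left: {5,7,8,9}→1  {6,7,8,9}→1
  5 left: {4,5,7,8,9}→1  {5,6,7,8,9}→2
  6 left: {4,5,6,7,8,9}→3
  7 left: {3,4,5,6,7,8,9}→3
  8 left: {2,3,4,5,6,7,8,9}→3
  placing 0:x first → 3 extensions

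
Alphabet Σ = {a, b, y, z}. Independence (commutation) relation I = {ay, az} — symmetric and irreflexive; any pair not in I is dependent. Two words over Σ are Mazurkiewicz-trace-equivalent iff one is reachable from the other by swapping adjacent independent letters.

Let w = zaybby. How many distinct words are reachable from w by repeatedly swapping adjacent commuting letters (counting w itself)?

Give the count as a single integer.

0(z) covers ∅
1(a) covers ∅
2(y) covers 0:z
3(b) covers 1:a, 2:y
4(b) covers 3:b
5(y) covers 4:b
floor of heap: 0:z, 1:a
completions by unplaced set U, small U first (add the entries for U minus each lowest piece of U):
  |U|=1: {5}:1
  |U|=2: {4,5}:1
  |U|=3: {3,4,5}:1
  |U|=4: {1,3,4,5}:1  {2,3,4,5}:1
  start at 0(z): 2
  start at 1(a): 1
sum over floor = 3

3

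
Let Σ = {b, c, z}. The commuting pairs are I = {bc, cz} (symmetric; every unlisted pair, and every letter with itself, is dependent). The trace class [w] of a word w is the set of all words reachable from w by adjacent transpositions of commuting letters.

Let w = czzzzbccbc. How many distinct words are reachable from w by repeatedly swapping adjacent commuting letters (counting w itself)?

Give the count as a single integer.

piece 0:c — minimal
piece 1:z — minimal
piece 2:z rests on {1:z}
piece 3:z rests on {2:z}
piece 4:z rests on {3:z}
piece 5:b rests on {4:z}
piece 6:c rests on {0:c}
piece 7:c rests on {6:c}
piece 8:b rests on {5:b}
piece 9:c rests on {7:c}
minimal pieces: {0:c, 1:z}
ways to finish when only these pieces remain (= sum over removing one remaining piece with nothing left below it):
  1 left: {8}→1  {9}→1
  2 left: {5,8}→1  {7,9}→1  {8,9}→2
  3 left: {4,5,8}→1  {5,8,9}→3  {6,7,9}→1  {7,8,9}→3
  4 left: {0,6,7,9}→1  {3,4,5,8}→1  {4,5,8,9}→4  {5,7,8,9}→6  {6,7,8,9}→4
  5 left: {0,6,7,8,9}→5  {2,3,4,5,8}→1  {3,4,5,8,9}→5  {4,5,7,8,9}→10  {5,6,7,8,9}→10
  6 left: {0,5,6,7,8,9}→15  {1,2,3,4,5,8}→1  {2,3,4,5,8,9}→6  {3,4,5,7,8,9}→15  {4,5,6,7,8,9}→20
  7 left: {0,4,5,6,7,8,9}→35  {1,2,3,4,5,8,9}→7  {2,3,4,5,7,8,9}→21  {3,4,5,6,7,8,9}→35
  8 left: {0,3,4,5,6,7,8,9}→70  {1,2,3,4,5,7,8,9}→28  {2,3,4,5,6,7,8,9}→56
  placing 0:c first → 84 extensions
  placing 1:z first → 126 extensions
total linear extensions = 210

210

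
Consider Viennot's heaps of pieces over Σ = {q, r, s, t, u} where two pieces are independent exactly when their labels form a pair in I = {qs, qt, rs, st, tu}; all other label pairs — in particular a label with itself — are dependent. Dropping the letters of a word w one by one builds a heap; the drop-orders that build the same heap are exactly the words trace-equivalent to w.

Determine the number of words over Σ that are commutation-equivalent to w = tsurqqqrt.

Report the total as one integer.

3

#0=t has no predecessor
#1=s has no predecessor
#2=u depends on [1:s]
#3=r depends on [0:t, 2:u]
#4=q depends on [3:r]
#5=q depends on [4:q]
#6=q depends on [5:q]
#7=r depends on [6:q]
#8=t depends on [7:r]
sources: [0:t, 1:s]
N(rest) = Σ N(rest − s) over sources s of rest; N(one piece) = 1:
  size 1 → [8]=1
  size 2 → [7,8]=1
  size 3 → [6,7,8]=1
  size 4 → [5,6,7,8]=1
  size 5 → [4,5,6,7,8]=1
  size 6 → [3,4,5,6,7,8]=1
  size 7 → [0,3,4,5,6,7,8]=1  [2,3,4,5,6,7,8]=1
  first=0(t) contributes 1
  first=1(s) contributes 2
|[w]| = 3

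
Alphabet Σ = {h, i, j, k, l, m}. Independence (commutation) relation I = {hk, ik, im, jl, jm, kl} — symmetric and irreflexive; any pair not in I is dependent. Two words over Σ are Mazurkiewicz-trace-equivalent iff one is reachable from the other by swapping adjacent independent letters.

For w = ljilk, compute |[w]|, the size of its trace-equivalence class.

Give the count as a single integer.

#0=l has no predecessor
#1=j has no predecessor
#2=i depends on [0:l, 1:j]
#3=l depends on [2:i]
#4=k depends on [1:j]
sources: [0:l, 1:j]
N(rest) = Σ N(rest − s) over sources s of rest; N(one piece) = 1:
  size 1 → [3]=1  [4]=1
  size 2 → [2,3]=1  [3,4]=2
  size 3 → [0,2,3]=1  [2,3,4]=3
  first=0(l) contributes 3
  first=1(j) contributes 4
|[w]| = 7

7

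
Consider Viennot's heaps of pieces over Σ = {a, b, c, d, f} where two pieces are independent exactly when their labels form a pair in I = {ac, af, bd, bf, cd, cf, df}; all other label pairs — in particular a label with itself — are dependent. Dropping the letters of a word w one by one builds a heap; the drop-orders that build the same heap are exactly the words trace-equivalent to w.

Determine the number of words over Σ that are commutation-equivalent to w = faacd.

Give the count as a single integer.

20

drop 0:f onto floor
drop 1:a onto floor
drop 2:a onto {1:a}
drop 3:c onto floor
drop 4:d onto {2:a}
ground layer = {0:f, 1:a, 3:c}
drop-orders for the pieces not yet dropped (sum over which currently-grounded one goes next):
  1 to go: {0} 1  {3} 1  {4} 1
  2 to go: {0,3} 2  {0,4} 2  {2,4} 1  {3,4} 2
  3 to go: {0,2,4} 3  {0,3,4} 6  {1,2,4} 1  {2,3,4} 3
  if 0:f drops first: 4 orders
  if 1:a drops first: 12 orders
  if 3:c drops first: 4 orders
heap linearizations: 20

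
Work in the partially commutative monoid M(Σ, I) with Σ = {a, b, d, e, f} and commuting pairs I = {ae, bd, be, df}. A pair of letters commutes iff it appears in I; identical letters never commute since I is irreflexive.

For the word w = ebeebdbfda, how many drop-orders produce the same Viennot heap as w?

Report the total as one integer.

drop 0:e onto floor
drop 1:b onto floor
drop 2:e onto {0:e}
drop 3:e onto {2:e}
drop 4:b onto {1:b}
drop 5:d onto {3:e}
drop 6:b onto {4:b}
drop 7:f onto {3:e, 6:b}
drop 8:d onto {5:d}
drop 9:a onto {7:f, 8:d}
ground layer = {0:e, 1:b}
drop-orders for the pieces not yet dropped (sum over which currently-grounded one goes next):
  1 to go: {9} 1
  2 to go: {7,9} 1  {8,9} 1
  3 to go: {5,8,9} 1  {6,7,9} 1  {7,8,9} 2
  4 to go: {4,6,7,9} 1  {5,7,8,9} 3  {6,7,8,9} 3
  5 to go: {1,4,6,7,9} 1  {3,5,7,8,9} 3  {4,6,7,8,9} 4  {5,6,7,8,9} 6
  6 to go: {1,4,6,7,8,9} 5  {2,3,5,7,8,9} 3  {3,5,6,7,8,9} 9  {4,5,6,7,8,9} 10
  7 to go: {0,2,3,5,7,8,9} 3  {1,4,5,6,7,8,9} 15  {2,3,5,6,7,8,9} 12  {3,4,5,6,7,8,9} 19
  8 to go: {0,2,3,5,6,7,8,9} 15  {1,3,4,5,6,7,8,9} 34  {2,3,4,5,6,7,8,9} 31
  if 0:e drops first: 65 orders
  if 1:b drops first: 46 orders
heap linearizations: 111

111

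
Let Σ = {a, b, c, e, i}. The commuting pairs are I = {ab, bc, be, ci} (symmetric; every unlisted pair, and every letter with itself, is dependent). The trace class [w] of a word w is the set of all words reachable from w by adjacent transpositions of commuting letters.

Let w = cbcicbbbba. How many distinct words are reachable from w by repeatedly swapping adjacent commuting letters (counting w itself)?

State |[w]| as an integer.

205

#0=c has no predecessor
#1=b has no predecessor
#2=c depends on [0:c]
#3=i depends on [1:b]
#4=c depends on [2:c]
#5=b depends on [3:i]
#6=b depends on [5:b]
#7=b depends on [6:b]
#8=b depends on [7:b]
#9=a depends on [3:i, 4:c]
sources: [0:c, 1:b]
N(rest) = Σ N(rest − s) over sources s of rest; N(one piece) = 1:
  size 1 → [8]=1  [9]=1
  size 2 → [4,9]=1  [7,8]=1  [8,9]=2
  size 3 → [2,4,9]=1  [4,8,9]=3  [6,7,8]=1  [7,8,9]=3
  size 4 → [0,2,4,9]=1  [2,4,8,9]=4  [4,7,8,9]=6  [5,6,7,8]=1  [6,7,8,9]=4
  size 5 → [0,2,4,8,9]=5  [2,4,7,8,9]=10  [4,6,7,8,9]=10  [5,6,7,8,9]=5
  size 6 → [0,2,4,7,8,9]=15  [2,4,6,7,8,9]=20  [3,5,6,7,8,9]=5  [4,5,6,7,8,9]=15
  size 7 → [0,2,4,6,7,8,9]=35  [1,3,5,6,7,8,9]=5  [2,4,5,6,7,8,9]=35  [3,4,5,6,7,8,9]=20
  size 8 → [0,2,4,5,6,7,8,9]=70  [1,3,4,5,6,7,8,9]=25  [2,3,4,5,6,7,8,9]=55
  first=0(c) contributes 80
  first=1(b) contributes 125
|[w]| = 205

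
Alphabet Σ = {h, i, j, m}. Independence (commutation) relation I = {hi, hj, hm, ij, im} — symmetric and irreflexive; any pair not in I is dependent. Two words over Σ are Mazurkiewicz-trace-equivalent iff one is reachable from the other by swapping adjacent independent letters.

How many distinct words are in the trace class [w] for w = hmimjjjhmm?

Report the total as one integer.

piece 0:h — minimal
piece 1:m — minimal
piece 2:i — minimal
piece 3:m rests on {1:m}
piece 4:j rests on {3:m}
piece 5:j rests on {4:j}
piece 6:j rests on {5:j}
piece 7:h rests on {0:h}
piece 8:m rests on {6:j}
piece 9:m rests on {8:m}
minimal pieces: {0:h, 1:m, 2:i}
ways to finish when only these pieces remain (= sum over removing one remaining piece with nothing left below it):
  1 left: {2}→1  {7}→1  {9}→1
  2 left: {0,7}→1  {2,7}→2  {2,9}→2  {7,9}→2  {8,9}→1
  3 left: {0,2,7}→3  {0,7,9}→3  {2,7,9}→6  {2,8,9}→3  {6,8,9}→1  {7,8,9}→3
  4 left: {0,2,7,9}→12  {0,7,8,9}→6  {2,6,8,9}→4  {2,7,8,9}→12  {5,6,8,9}→1  {6,7,8,9}→4
  5 left: {0,2,7,8,9}→30  {0,6,7,8,9}→10  {2,5,6,8,9}→5  {2,6,7,8,9}→20  {4,5,6,8,9}→1  {5,6,7,8,9}→5
  6 left: {0,2,6,7,8,9}→60  {0,5,6,7,8,9}→15  {2,4,5,6,8,9}→6  {2,5,6,7,8,9}→30  {3,4,5,6,8,9}→1  {4,5,6,7,8,9}→6
  7 left: {0,2,5,6,7,8,9}→105  {0,4,5,6,7,8,9}→21  {1,3,4,5,6,8,9}→1  {2,3,4,5,6,8,9}→7  {2,4,5,6,7,8,9}→42  {3,4,5,6,7,8,9}→7
  8 left: {0,2,4,5,6,7,8,9}→168  {0,3,4,5,6,7,8,9}→28  {1,2,3,4,5,6,8,9}→8  {1,3,4,5,6,7,8,9}→8  {2,3,4,5,6,7,8,9}→56
  placing 0:h first → 72 extensions
  placing 1:m first → 252 extensions
  placing 2:i first → 36 extensions
total linear extensions = 360

360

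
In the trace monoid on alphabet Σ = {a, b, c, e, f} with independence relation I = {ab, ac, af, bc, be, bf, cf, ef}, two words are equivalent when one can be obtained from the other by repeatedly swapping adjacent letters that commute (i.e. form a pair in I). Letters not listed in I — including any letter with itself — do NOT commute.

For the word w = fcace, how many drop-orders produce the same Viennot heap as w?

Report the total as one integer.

15

drop 0:f onto floor
drop 1:c onto floor
drop 2:a onto floor
drop 3:c onto {1:c}
drop 4:e onto {2:a, 3:c}
ground layer = {0:f, 1:c, 2:a}
drop-orders for the pieces not yet dropped (sum over which currently-grounded one goes next):
  1 to go: {0} 1  {4} 1
  2 to go: {0,4} 2  {2,4} 1  {3,4} 1
  3 to go: {0,2,4} 3  {0,3,4} 3  {1,3,4} 1  {2,3,4} 2
  if 0:f drops first: 3 orders
  if 1:c drops first: 8 orders
  if 2:a drops first: 4 orders
heap linearizations: 15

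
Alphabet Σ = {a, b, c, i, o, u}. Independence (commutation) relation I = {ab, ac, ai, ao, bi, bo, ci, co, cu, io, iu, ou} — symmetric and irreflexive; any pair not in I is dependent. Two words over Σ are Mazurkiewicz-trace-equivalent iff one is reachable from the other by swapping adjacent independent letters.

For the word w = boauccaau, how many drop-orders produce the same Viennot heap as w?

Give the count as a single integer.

324

piece 0:b — minimal
piece 1:o — minimal
piece 2:a — minimal
piece 3:u rests on {0:b, 2:a}
piece 4:c rests on {0:b}
piece 5:c rests on {4:c}
piece 6:a rests on {3:u}
piece 7:a rests on {6:a}
piece 8:u rests on {7:a}
minimal pieces: {0:b, 1:o, 2:a}
ways to finish when only these pieces remain (= sum over removing one remaining piece with nothing left below it):
  1 left: {1}→1  {5}→1  {8}→1
  2 left: {1,5}→2  {1,8}→2  {4,5}→1  {5,8}→2  {7,8}→1
  3 left: {1,4,5}→3  {1,5,8}→6  {1,7,8}→3  {4,5,8}→3  {5,7,8}→3  {6,7,8}→1
  4 left: {1,4,5,8}→12  {1,5,7,8}→12  {1,6,7,8}→4  {3,6,7,8}→1  {4,5,7,8}→6  {5,6,7,8}→4
  5 left: {1,3,6,7,8}→5  {1,4,5,7,8}→30  {1,5,6,7,8}→20  {2,3,6,7,8}→1  {3,5,6,7,8}→5  {4,5,6,7,8}→10
  6 left: {1,2,3,6,7,8}→6  {1,3,5,6,7,8}→30  {1,4,5,6,7,8}→60  {2,3,5,6,7,8}→6  {3,4,5,6,7,8}→15
  7 left: {0,3,4,5,6,7,8}→15  {1,2,3,5,6,7,8}→42  {1,3,4,5,6,7,8}→105  {2,3,4,5,6,7,8}→21
  placing 0:b first → 168 extensions
  placing 1:o first → 36 extensions
  placing 2:a first → 120 extensions
total linear extensions = 324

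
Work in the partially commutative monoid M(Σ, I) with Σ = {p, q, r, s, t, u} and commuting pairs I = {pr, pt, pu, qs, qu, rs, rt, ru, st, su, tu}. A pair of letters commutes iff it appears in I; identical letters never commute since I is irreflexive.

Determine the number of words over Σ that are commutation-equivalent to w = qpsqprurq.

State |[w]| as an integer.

81

piece 0:q — minimal
piece 1:p rests on {0:q}
piece 2:s rests on {1:p}
piece 3:q rests on {1:p}
piece 4:p rests on {2:s, 3:q}
piece 5:r rests on {3:q}
piece 6:u — minimal
piece 7:r rests on {5:r}
piece 8:q rests on {4:p, 7:r}
minimal pieces: {0:q, 6:u}
ways to finish when only these pieces remain (= sum over removing one remaining piece with nothing left below it):
  1 left: {6}→1  {8}→1
  2 left: {4,8}→1  {6,8}→2  {7,8}→1
  3 left: {2,4,8}→1  {4,6,8}→3  {4,7,8}→2  {5,7,8}→1  {6,7,8}→3
  4 left: {2,4,6,8}→4  {2,4,7,8}→3  {4,5,7,8}→3  {4,6,7,8}→8  {5,6,7,8}→4
  5 left: {2,4,5,7,8}→6  {2,4,6,7,8}→15  {3,4,5,7,8}→3  {4,5,6,7,8}→15
  6 left: {2,3,4,5,7,8}→9  {2,4,5,6,7,8}→36  {3,4,5,6,7,8}→18
  7 left: {1,2,3,4,5,7,8}→9  {2,3,4,5,6,7,8}→63
  placing 0:q first → 72 extensions
  placing 6:u first → 9 extensions
total linear extensions = 81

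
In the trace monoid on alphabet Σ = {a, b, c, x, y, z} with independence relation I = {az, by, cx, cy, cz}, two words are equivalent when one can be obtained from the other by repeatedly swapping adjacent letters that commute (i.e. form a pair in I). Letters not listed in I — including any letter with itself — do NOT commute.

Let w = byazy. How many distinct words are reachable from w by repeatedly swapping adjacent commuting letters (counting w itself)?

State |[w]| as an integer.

4

#0=b has no predecessor
#1=y has no predecessor
#2=a depends on [0:b, 1:y]
#3=z depends on [0:b, 1:y]
#4=y depends on [2:a, 3:z]
sources: [0:b, 1:y]
N(rest) = Σ N(rest − s) over sources s of rest; N(one piece) = 1:
  size 1 → [4]=1
  size 2 → [2,4]=1  [3,4]=1
  size 3 → [2,3,4]=2
  first=0(b) contributes 2
  first=1(y) contributes 2
|[w]| = 4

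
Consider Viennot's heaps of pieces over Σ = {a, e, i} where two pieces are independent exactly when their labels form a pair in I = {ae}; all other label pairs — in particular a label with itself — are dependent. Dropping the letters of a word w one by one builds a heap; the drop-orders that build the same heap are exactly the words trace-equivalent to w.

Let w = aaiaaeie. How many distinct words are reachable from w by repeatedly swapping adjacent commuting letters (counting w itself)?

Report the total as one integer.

3

0(a) covers ∅
1(a) covers 0:a
2(i) covers 1:a
3(a) covers 2:i
4(a) covers 3:a
5(e) covers 2:i
6(i) covers 4:a, 5:e
7(e) covers 6:i
floor of heap: 0:a
completions by unplaced set U, small U first (add the entries for U minus each lowest piece of U):
  |U|=1: {7}:1
  |U|=2: {6,7}:1
  |U|=3: {4,6,7}:1  {5,6,7}:1
  |U|=4: {3,4,6,7}:1  {4,5,6,7}:2
  |U|=5: {3,4,5,6,7}:3
  |U|=6: {2,3,4,5,6,7}:3
  start at 0(a): 3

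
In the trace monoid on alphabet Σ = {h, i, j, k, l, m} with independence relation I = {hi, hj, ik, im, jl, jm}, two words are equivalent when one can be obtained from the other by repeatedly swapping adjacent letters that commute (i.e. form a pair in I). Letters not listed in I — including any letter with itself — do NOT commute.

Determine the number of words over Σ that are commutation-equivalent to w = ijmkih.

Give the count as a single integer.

piece 0:i — minimal
piece 1:j rests on {0:i}
piece 2:m — minimal
piece 3:k rests on {1:j, 2:m}
piece 4:i rests on {1:j}
piece 5:h rests on {3:k}
minimal pieces: {0:i, 2:m}
ways to finish when only these pieces remain (= sum over removing one remaining piece with nothing left below it):
  1 left: {4}→1  {5}→1
  2 left: {3,5}→1  {4,5}→2
  3 left: {2,3,5}→1  {3,4,5}→3
  4 left: {1,3,4,5}→3  {2,3,4,5}→4
  placing 0:i first → 7 extensions
  placing 2:m first → 3 extensions
total linear extensions = 10

10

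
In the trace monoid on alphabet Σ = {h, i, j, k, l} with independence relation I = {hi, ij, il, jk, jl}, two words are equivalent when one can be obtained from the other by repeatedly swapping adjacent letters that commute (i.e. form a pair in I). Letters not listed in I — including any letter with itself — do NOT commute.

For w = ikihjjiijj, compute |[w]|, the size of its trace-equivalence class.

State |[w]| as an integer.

56

#0=i has no predecessor
#1=k depends on [0:i]
#2=i depends on [1:k]
#3=h depends on [1:k]
#4=j depends on [3:h]
#5=j depends on [4:j]
#6=i depends on [2:i]
#7=i depends on [6:i]
#8=j depends on [5:j]
#9=j depends on [8:j]
sources: [0:i]
N(rest) = Σ N(rest − s) over sources s of rest; N(one piece) = 1:
  size 1 → [7]=1  [9]=1
  size 2 → [6,7]=1  [7,9]=2  [8,9]=1
  size 3 → [2,6,7]=1  [5,8,9]=1  [6,7,9]=3  [7,8,9]=3
  size 4 → [2,6,7,9]=4  [4,5,8,9]=1  [5,7,8,9]=4  [6,7,8,9]=6
  size 5 → [2,6,7,8,9]=10  [3,4,5,8,9]=1  [4,5,7,8,9]=5  [5,6,7,8,9]=10
  size 6 → [2,5,6,7,8,9]=20  [3,4,5,7,8,9]=6  [4,5,6,7,8,9]=15
  size 7 → [2,4,5,6,7,8,9]=35  [3,4,5,6,7,8,9]=21
  size 8 → [2,3,4,5,6,7,8,9]=56
  first=0(i) contributes 56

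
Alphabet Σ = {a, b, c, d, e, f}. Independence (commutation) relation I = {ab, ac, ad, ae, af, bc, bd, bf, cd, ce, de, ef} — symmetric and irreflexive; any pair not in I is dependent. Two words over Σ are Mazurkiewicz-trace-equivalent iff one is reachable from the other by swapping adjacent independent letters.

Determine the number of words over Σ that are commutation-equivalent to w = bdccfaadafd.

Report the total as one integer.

drop 0:b onto floor
drop 1:d onto floor
drop 2:c onto floor
drop 3:c onto {2:c}
drop 4:f onto {1:d, 3:c}
drop 5:a onto floor
drop 6:a onto {5:a}
drop 7:d onto {4:f}
drop 8:a onto {6:a}
drop 9:f onto {7:d}
drop 10:d onto {9:f}
ground layer = {0:b, 1:d, 2:c, 5:a}
drop-orders for the pieces not yet dropped (sum over which currently-grounded one goes next):
  1 to go: {0} 1  {8} 1  {10} 1
  2 to go: {0,8} 2  {0,10} 2  {6,8} 1  {8,10} 2  {9,10} 1
  3 to go: {0,6,8} 3  {0,8,10} 6  {0,9,10} 3  {5,6,8} 1  {6,8,10} 3  {7,9,10} 1  {8,9,10} 3
  4 to go: {0,5,6,8} 4  {0,6,8,10} 12  {0,7,9,10} 4  {0,8,9,10} 12  {4,7,9,10} 1  {5,6,8,10} 4  {6,8,9,10} 6  {7,8,9,10} 4
  5 to go: {0,4,7,9,10} 5  {0,5,6,8,10} 20  {0,6,8,9,10} 30  {0,7,8,9,10} 20  {1,4,7,9,10} 1  {3,4,7,9,10} 1  {4,7,8,9,10} 5  {5,6,8,9,10} 10  {6,7,8,9,10} 10
  6 to go: {0,1,4,7,9,10} 6  {0,3,4,7,9,10} 6  {0,4,7,8,9,10} 30  {0,5,6,8,9,10} 60  {0,6,7,8,9,10} 60  {1,3,4,7,9,10} 2  {1,4,7,8,9,10} 6  {2,3,4,7,9,10} 1  {3,4,7,8,9,10} 6  {4,6,7,8,9,10} 15  {5,6,7,8,9,10} 20
  7 to go: {0,1,3,4,7,9,10} 14  {0,1,4,7,8,9,10} 42  {0,2,3,4,7,9,10} 7  {0,3,4,7,8,9,10} 42  {0,4,6,7,8,9,10} 105  {0,5,6,7,8,9,10} 140  {1,2,3,4,7,9,10} 3  {1,3,4,7,8,9,10} 14  {1,4,6,7,8,9,10} 21  {2,3,4,7,8,9,10} 7  {3,4,6,7,8,9,10} 21  {4,5,6,7,8,9,10} 35
  8 to go: {0,1,2,3,4,7,9,10} 24  {0,1,3,4,7,8,9,10} 112  {0,1,4,6,7,8,9,10} 168  {0,2,3,4,7,8,9,10} 56  {0,3,4,6,7,8,9,10} 168  {0,4,5,6,7,8,9,10} 280  {1,2,3,4,7,8,9,10} 24  {1,3,4,6,7,8,9,10} 56  {1,4,5,6,7,8,9,10} 56  {2,3,4,6,7,8,9,10} 28  {3,4,5,6,7,8,9,10} 56
  9 to go: {0,1,2,3,4,7,8,9,10} 216  {0,1,3,4,6,7,8,9,10} 504  {0,1,4,5,6,7,8,9,10} 504  {0,2,3,4,6,7,8,9,10} 252  {0,3,4,5,6,7,8,9,10} 504  {1,2,3,4,6,7,8,9,10} 108  {1,3,4,5,6,7,8,9,10} 168  {2,3,4,5,6,7,8,9,10} 84
  if 0:b drops first: 360 orders
  if 1:d drops first: 840 orders
  if 2:c drops first: 1680 orders
  if 5:a drops first: 1080 orders
heap linearizations: 3960

3960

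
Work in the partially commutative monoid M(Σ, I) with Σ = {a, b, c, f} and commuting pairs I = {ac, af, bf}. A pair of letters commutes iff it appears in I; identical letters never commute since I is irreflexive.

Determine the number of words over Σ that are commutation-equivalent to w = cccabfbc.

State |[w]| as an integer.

13

0(c) covers ∅
1(c) covers 0:c
2(c) covers 1:c
3(a) covers ∅
4(b) covers 2:c, 3:a
5(f) covers 2:c
6(b) covers 4:b
7(c) covers 5:f, 6:b
floor of heap: 0:c, 3:a
completions by unplaced set U, small U first (add the entries for U minus each lowest piece of U):
  |U|=1: {7}:1
  |U|=2: {5,7}:1  {6,7}:1
  |U|=3: {4,6,7}:1  {5,6,7}:2
  |U|=4: {3,4,6,7}:1  {4,5,6,7}:3
  |U|=5: {2,4,5,6,7}:3  {3,4,5,6,7}:4
  |U|=6: {1,2,4,5,6,7}:3  {2,3,4,5,6,7}:7
  start at 0(c): 10
  start at 3(a): 3
sum over floor = 13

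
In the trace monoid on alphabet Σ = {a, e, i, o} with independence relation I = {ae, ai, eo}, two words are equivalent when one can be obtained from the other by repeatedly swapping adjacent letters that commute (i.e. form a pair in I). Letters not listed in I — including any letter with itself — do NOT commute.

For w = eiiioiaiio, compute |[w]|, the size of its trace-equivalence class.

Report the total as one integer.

drop 0:e onto floor
drop 1:i onto {0:e}
drop 2:i onto {1:i}
drop 3:i onto {2:i}
drop 4:o onto {3:i}
drop 5:i onto {4:o}
drop 6:a onto {4:o}
drop 7:i onto {5:i}
drop 8:i onto {7:i}
drop 9:o onto {6:a, 8:i}
ground layer = {0:e}
drop-orders for the pieces not yet dropped (sum over which currently-grounded one goes next):
  1 to go: {9} 1
  2 to go: {6,9} 1  {8,9} 1
  3 to go: {6,8,9} 2  {7,8,9} 1
  4 to go: {5,7,8,9} 1  {6,7,8,9} 3
  5 to go: {5,6,7,8,9} 4
  6 to go: {4,5,6,7,8,9} 4
  7 to go: {3,4,5,6,7,8,9} 4
  8 to go: {2,3,4,5,6,7,8,9} 4
  if 0:e drops first: 4 orders

4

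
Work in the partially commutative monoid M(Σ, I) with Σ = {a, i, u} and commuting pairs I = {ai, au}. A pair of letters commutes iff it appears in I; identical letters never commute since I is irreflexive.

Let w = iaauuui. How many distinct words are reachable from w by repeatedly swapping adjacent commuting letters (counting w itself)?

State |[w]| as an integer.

0(i) covers ∅
1(a) covers ∅
2(a) covers 1:a
3(u) covers 0:i
4(u) covers 3:u
5(u) covers 4:u
6(i) covers 5:u
floor of heap: 0:i, 1:a
completions by unplaced set U, small U first (add the entries for U minus each lowest piece of U):
  |U|=1: {2}:1  {6}:1
  |U|=2: {1,2}:1  {2,6}:2  {5,6}:1
  |U|=3: {1,2,6}:3  {2,5,6}:3  {4,5,6}:1
  |U|=4: {1,2,5,6}:6  {2,4,5,6}:4  {3,4,5,6}:1
  |U|=5: {0,3,4,5,6}:1  {1,2,4,5,6}:10  {2,3,4,5,6}:5
  start at 0(i): 15
  start at 1(a): 6
sum over floor = 21

21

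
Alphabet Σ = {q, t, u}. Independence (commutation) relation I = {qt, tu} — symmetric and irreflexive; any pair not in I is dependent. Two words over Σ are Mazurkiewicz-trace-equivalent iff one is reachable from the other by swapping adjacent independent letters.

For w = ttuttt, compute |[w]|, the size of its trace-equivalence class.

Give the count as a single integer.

6

piece 0:t — minimal
piece 1:t rests on {0:t}
piece 2:u — minimal
piece 3:t rests on {1:t}
piece 4:t rests on {3:t}
piece 5:t rests on {4:t}
minimal pieces: {0:t, 2:u}
ways to finish when only these pieces remain (= sum over removing one remaining piece with nothing left below it):
  1 left: {2}→1  {5}→1
  2 left: {2,5}→2  {4,5}→1
  3 left: {2,4,5}→3  {3,4,5}→1
  4 left: {1,3,4,5}→1  {2,3,4,5}→4
  placing 0:t first → 5 extensions
  placing 2:u first → 1 extensions
total linear extensions = 6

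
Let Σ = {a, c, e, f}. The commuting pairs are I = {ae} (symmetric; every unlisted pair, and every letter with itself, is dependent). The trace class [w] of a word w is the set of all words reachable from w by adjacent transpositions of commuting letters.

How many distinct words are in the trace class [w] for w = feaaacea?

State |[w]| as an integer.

drop 0:f onto floor
drop 1:e onto {0:f}
drop 2:a onto {0:f}
drop 3:a onto {2:a}
drop 4:a onto {3:a}
drop 5:c onto {1:e, 4:a}
drop 6:e onto {5:c}
drop 7:a onto {5:c}
ground layer = {0:f}
drop-orders for the pieces not yet dropped (sum over which currently-grounded one goes next):
  1 to go: {6} 1  {7} 1
  2 to go: {6,7} 2
  3 to go: {5,6,7} 2
  4 to go: {1,5,6,7} 2  {4,5,6,7} 2
  5 to go: {1,4,5,6,7} 4  {3,4,5,6,7} 2
  6 to go: {1,3,4,5,6,7} 6  {2,3,4,5,6,7} 2
  if 0:f drops first: 8 orders

8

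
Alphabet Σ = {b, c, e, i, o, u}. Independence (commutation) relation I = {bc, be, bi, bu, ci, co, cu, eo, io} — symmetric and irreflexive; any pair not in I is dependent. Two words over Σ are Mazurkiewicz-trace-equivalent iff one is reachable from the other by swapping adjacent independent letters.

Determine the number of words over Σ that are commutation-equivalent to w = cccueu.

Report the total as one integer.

4

drop 0:c onto floor
drop 1:c onto {0:c}
drop 2:c onto {1:c}
drop 3:u onto floor
drop 4:e onto {2:c, 3:u}
drop 5:u onto {4:e}
ground layer = {0:c, 3:u}
drop-orders for the pieces not yet dropped (sum over which currently-grounded one goes next):
  1 to go: {5} 1
  2 to go: {4,5} 1
  3 to go: {2,4,5} 1  {3,4,5} 1
  4 to go: {1,2,4,5} 1  {2,3,4,5} 2
  if 0:c drops first: 3 orders
  if 3:u drops first: 1 orders
heap linearizations: 4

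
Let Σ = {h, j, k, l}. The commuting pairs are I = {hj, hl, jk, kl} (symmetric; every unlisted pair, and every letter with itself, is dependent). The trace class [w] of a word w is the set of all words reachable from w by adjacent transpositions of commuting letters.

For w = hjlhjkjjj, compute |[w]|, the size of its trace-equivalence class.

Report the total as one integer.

84

drop 0:h onto floor
drop 1:j onto floor
drop 2:l onto {1:j}
drop 3:h onto {0:h}
drop 4:j onto {2:l}
drop 5:k onto {3:h}
drop 6:j onto {4:j}
drop 7:j onto {6:j}
drop 8:j onto {7:j}
ground layer = {0:h, 1:j}
drop-orders for the pieces not yet dropped (sum over which currently-grounded one goes next):
  1 to go: {5} 1  {8} 1
  2 to go: {3,5} 1  {5,8} 2  {7,8} 1
  3 to go: {0,3,5} 1  {3,5,8} 3  {5,7,8} 3  {6,7,8} 1
  4 to go: {0,3,5,8} 4  {3,5,7,8} 6  {4,6,7,8} 1  {5,6,7,8} 4
  5 to go: {0,3,5,7,8} 10  {2,4,6,7,8} 1  {3,5,6,7,8} 10  {4,5,6,7,8} 5
  6 to go: {0,3,5,6,7,8} 20  {1,2,4,6,7,8} 1  {2,4,5,6,7,8} 6  {3,4,5,6,7,8} 15
  7 to go: {0,3,4,5,6,7,8} 35  {1,2,4,5,6,7,8} 7  {2,3,4,5,6,7,8} 21
  if 0:h drops first: 28 orders
  if 1:j drops first: 56 orders
heap linearizations: 84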